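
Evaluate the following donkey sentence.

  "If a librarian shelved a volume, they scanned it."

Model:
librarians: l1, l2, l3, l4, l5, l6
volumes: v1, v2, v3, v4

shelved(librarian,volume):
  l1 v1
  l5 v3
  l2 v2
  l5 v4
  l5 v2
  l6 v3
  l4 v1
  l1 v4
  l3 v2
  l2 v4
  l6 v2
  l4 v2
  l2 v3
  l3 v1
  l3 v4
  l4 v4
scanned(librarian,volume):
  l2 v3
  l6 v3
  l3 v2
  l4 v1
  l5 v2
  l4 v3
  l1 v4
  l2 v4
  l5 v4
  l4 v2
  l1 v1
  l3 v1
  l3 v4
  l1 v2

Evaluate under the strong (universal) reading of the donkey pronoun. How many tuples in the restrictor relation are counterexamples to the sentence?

4

"it" takes "a volume" as antecedent — a donkey pronoun bound across the clause boundary.
Strong reading: for every (l,v) with shelved(l,v), scanned(l,v).
Restrictor pairs: (l1,v1) ✓  (l1,v4) ✓  (l2,v2) ✗  (l2,v3) ✓  (l2,v4) ✓  (l3,v1) ✓  (l3,v2) ✓  (l3,v4) ✓  (l4,v1) ✓  (l4,v2) ✓  (l4,v4) ✗  (l5,v2) ✓  (l5,v3) ✗  (l5,v4) ✓  (l6,v2) ✗  (l6,v3) ✓
Counterexamples (restrictor pairs failing the scope): 4.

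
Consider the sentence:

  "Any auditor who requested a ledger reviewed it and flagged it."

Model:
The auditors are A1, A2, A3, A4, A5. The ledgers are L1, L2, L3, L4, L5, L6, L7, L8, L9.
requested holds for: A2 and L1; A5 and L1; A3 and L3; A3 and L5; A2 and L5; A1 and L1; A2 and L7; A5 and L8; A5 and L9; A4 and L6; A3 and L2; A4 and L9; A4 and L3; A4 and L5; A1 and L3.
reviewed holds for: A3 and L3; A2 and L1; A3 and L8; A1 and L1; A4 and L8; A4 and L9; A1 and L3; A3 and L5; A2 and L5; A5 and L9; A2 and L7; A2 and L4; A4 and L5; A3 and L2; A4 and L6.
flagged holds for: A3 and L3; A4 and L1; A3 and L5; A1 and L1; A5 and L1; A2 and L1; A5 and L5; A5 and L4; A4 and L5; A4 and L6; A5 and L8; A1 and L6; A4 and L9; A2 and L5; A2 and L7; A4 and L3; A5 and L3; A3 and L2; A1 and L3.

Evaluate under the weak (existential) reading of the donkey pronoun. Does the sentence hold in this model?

False

"it" takes "a ledger" as antecedent — a donkey pronoun bound across the clause boundary.
Weak reading: every auditor a with some requested-ledger has at least one requested-ledger l such that reviewed(a,l) ∧ flagged(a,l).
Per auditor: A1:✓  A2:✓  A3:✓  A4:✓  A5:✗
A5 has no witness among its requested-ledgers.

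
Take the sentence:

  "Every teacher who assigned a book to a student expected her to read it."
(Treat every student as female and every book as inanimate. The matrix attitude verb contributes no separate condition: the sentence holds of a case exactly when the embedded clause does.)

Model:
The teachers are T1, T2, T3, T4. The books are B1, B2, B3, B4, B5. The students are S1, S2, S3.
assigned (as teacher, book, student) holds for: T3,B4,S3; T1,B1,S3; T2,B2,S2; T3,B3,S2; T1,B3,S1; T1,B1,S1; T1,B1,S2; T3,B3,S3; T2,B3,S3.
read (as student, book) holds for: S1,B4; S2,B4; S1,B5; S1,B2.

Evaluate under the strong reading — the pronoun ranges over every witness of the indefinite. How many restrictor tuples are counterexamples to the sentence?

9

"her" takes "a student" as antecedent and "it" takes "a book"; both are donkey pronouns co-varying with the restrictor.
Strong reading: for every (t,b,s) with assigned(t,b,s), read(s,b).
Restrictor triples: (T1,B1,S1)→read(S1,B1) ✗  (T1,B1,S2)→read(S2,B1) ✗  (T1,B1,S3)→read(S3,B1) ✗  (T1,B3,S1)→read(S1,B3) ✗  (T2,B2,S2)→read(S2,B2) ✗  (T2,B3,S3)→read(S3,B3) ✗  (T3,B3,S2)→read(S2,B3) ✗  (T3,B3,S3)→read(S3,B3) ✗  (T3,B4,S3)→read(S3,B4) ✗
Counterexamples (restrictor triples failing the scope): 9.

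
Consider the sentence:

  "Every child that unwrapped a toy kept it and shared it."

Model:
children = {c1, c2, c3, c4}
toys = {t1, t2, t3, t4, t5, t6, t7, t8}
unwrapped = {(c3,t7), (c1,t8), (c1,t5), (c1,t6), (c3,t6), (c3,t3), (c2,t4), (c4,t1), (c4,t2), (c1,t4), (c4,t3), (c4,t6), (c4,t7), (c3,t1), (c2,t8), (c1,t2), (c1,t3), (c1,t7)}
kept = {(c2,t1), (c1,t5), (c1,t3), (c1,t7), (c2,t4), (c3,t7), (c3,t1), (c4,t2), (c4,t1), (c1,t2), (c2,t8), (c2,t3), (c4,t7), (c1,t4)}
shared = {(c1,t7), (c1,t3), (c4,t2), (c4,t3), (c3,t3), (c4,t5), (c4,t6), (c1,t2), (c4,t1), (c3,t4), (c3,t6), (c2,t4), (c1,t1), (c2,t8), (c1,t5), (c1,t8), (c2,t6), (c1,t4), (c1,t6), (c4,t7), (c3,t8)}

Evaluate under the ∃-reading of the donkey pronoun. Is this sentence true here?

"it" takes "a toy" as antecedent — a donkey pronoun bound across the clause boundary.
Weak reading: every child c with some unwrapped-toy has at least one unwrapped-toy t such that kept(c,t) ∧ shared(c,t).
Per child: c1:✓  c2:✓  c3:✗  c4:✓
c3 has no witness among its unwrapped-toys.

False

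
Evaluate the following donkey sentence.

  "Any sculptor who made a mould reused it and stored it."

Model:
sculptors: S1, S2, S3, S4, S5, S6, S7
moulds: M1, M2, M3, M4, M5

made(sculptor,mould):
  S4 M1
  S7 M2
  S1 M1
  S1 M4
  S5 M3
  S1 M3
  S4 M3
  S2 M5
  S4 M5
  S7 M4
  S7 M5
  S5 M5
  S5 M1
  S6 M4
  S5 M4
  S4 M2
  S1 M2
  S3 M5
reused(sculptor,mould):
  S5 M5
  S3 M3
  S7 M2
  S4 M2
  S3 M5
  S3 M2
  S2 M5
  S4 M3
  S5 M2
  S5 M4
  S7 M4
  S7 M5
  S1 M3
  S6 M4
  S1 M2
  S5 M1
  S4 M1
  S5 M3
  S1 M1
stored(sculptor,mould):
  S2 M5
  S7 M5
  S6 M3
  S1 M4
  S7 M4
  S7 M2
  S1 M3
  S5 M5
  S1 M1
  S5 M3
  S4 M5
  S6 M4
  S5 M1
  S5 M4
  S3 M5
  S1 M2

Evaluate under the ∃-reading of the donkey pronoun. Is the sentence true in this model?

False

"it" takes "a mould" as antecedent — a donkey pronoun bound across the clause boundary.
Weak reading: every sculptor s with some made-mould has at least one made-mould m such that reused(s,m) ∧ stored(s,m).
Per sculptor: S1:✓  S2:✓  S3:✓  S4:✗  S5:✓  S6:✓  S7:✓
S4 has no witness among its made-moulds.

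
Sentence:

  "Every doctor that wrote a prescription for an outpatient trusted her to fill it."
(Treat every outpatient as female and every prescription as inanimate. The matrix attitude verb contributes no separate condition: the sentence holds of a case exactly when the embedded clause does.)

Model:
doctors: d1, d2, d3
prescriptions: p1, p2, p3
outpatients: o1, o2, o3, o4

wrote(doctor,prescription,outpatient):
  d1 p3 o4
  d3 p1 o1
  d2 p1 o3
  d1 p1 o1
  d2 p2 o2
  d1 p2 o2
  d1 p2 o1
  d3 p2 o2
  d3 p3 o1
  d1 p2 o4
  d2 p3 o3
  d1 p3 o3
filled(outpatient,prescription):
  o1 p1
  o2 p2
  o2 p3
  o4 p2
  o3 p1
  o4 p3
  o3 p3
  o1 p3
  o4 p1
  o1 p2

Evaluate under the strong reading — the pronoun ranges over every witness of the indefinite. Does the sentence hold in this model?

"her" takes "an outpatient" as antecedent and "it" takes "a prescription"; both are donkey pronouns co-varying with the restrictor.
Strong reading: for every (d,p,o) with wrote(d,p,o), filled(o,p).
Restrictor triples: (d1,p1,o1)→filled(o1,p1) ✓  (d1,p2,o1)→filled(o1,p2) ✓  (d1,p2,o2)→filled(o2,p2) ✓  (d1,p2,o4)→filled(o4,p2) ✓  (d1,p3,o3)→filled(o3,p3) ✓  (d1,p3,o4)→filled(o4,p3) ✓  (d2,p1,o3)→filled(o3,p1) ✓  (d2,p2,o2)→filled(o2,p2) ✓  (d2,p3,o3)→filled(o3,p3) ✓  (d3,p1,o1)→filled(o1,p1) ✓  (d3,p2,o2)→filled(o2,p2) ✓  (d3,p3,o1)→filled(o1,p3) ✓
Every restrictor triple satisfies the scope.

True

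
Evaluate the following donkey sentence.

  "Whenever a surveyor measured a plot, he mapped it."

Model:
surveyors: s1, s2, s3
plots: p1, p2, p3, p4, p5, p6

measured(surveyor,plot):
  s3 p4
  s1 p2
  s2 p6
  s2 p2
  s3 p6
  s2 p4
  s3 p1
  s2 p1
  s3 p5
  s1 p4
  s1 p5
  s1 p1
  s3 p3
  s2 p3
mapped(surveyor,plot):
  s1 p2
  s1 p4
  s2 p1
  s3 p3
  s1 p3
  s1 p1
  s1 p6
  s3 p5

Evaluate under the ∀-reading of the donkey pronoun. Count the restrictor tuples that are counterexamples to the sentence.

8

"it" takes "a plot" as antecedent — a donkey pronoun bound across the clause boundary.
Strong reading: for every (s,p) with measured(s,p), mapped(s,p).
Restrictor pairs: (s1,p1) ✓  (s1,p2) ✓  (s1,p4) ✓  (s1,p5) ✗  (s2,p1) ✓  (s2,p2) ✗  (s2,p3) ✗  (s2,p4) ✗  (s2,p6) ✗  (s3,p1) ✗  (s3,p3) ✓  (s3,p4) ✗  (s3,p5) ✓  (s3,p6) ✗
Counterexamples (restrictor pairs failing the scope): 8.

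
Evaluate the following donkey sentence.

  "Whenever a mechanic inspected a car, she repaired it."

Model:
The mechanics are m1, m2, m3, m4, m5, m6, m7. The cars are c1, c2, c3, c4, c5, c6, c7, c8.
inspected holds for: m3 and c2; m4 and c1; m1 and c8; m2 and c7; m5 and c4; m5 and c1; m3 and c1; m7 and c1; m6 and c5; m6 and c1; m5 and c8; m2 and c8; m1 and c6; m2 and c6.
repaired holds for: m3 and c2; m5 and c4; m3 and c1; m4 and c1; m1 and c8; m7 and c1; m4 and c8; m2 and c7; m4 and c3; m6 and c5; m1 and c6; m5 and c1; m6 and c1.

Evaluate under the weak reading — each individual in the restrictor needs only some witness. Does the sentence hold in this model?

True

"it" takes "a car" as antecedent — a donkey pronoun bound across the clause boundary.
Weak reading: every mechanic m with some inspected-car has at least one inspected-car c such that repaired(m,c).
Per mechanic: m1:✓  m2:✓  m3:✓  m4:✓  m5:✓  m6:✓  m7:✓
Every mechanic in the restrictor has a witness.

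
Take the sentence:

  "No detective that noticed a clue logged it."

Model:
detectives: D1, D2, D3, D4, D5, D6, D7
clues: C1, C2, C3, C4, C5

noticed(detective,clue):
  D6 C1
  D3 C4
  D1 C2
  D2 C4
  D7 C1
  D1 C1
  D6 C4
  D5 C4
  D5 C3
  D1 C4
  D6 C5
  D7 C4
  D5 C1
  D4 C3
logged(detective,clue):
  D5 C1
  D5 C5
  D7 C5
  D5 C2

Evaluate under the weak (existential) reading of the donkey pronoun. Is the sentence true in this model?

"it" takes "a clue" as antecedent — a donkey pronoun bound across the clause boundary.
Truth condition: for no (d,c) with noticed(d,c) does logged(d,c) hold.
Restrictor pairs — does the scope hold? (D1,C1):fails  (D1,C2):fails  (D1,C4):fails  (D2,C4):fails  (D3,C4):fails  (D4,C3):fails  (D5,C1):holds  (D5,C3):fails  (D5,C4):fails  (D6,C1):fails  (D6,C4):fails  (D6,C5):fails  (D7,C1):fails  (D7,C4):fails
Scope holds for 1 pair(s), so the sentence is false.

False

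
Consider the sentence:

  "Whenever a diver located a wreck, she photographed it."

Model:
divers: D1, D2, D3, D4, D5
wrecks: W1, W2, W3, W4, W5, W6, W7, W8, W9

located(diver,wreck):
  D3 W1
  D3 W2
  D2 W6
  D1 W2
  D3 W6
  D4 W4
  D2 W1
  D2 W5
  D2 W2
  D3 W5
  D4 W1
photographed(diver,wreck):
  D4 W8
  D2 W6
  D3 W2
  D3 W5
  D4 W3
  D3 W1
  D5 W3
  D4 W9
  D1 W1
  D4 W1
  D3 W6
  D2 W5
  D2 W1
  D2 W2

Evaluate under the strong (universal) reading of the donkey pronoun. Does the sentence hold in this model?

False

"it" takes "a wreck" as antecedent — a donkey pronoun bound across the clause boundary.
Strong reading: for every (d,w) with located(d,w), photographed(d,w).
Restrictor pairs: (D1,W2) ✗  (D2,W1) ✓  (D2,W2) ✓  (D2,W5) ✓  (D2,W6) ✓  (D3,W1) ✓  (D3,W2) ✓  (D3,W5) ✓  (D3,W6) ✓  (D4,W1) ✓  (D4,W4) ✗
Counterexample: (D1,W2) is in located but fails the scope.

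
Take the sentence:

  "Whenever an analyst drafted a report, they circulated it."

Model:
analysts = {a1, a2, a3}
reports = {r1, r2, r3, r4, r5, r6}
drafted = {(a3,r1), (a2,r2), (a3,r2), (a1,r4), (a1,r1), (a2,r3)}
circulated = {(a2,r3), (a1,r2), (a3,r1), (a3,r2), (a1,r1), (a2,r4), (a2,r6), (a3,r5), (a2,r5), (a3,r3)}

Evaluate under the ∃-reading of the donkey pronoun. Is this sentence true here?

"it" takes "a report" as antecedent — a donkey pronoun bound across the clause boundary.
Weak reading: every analyst a with some drafted-report has at least one drafted-report r such that circulated(a,r).
Per analyst: a1:✓  a2:✓  a3:✓
Every analyst in the restrictor has a witness.

True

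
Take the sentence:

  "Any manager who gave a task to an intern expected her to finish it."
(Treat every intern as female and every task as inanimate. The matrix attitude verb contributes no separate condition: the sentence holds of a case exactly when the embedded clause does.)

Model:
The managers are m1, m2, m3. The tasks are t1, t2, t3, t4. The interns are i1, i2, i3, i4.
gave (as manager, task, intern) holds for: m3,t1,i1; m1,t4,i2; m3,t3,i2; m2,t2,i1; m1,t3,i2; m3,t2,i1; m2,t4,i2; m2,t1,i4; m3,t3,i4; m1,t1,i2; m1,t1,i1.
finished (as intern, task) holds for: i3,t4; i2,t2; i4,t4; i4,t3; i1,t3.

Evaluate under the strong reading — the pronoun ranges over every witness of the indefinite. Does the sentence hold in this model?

"her" takes "an intern" as antecedent and "it" takes "a task"; both are donkey pronouns co-varying with the restrictor.
Strong reading: for every (m,t,i) with gave(m,t,i), finished(i,t).
Restrictor triples: (m1,t1,i1)→finished(i1,t1) ✗  (m1,t1,i2)→finished(i2,t1) ✗  (m1,t3,i2)→finished(i2,t3) ✗  (m1,t4,i2)→finished(i2,t4) ✗  (m2,t1,i4)→finished(i4,t1) ✗  (m2,t2,i1)→finished(i1,t2) ✗  (m2,t4,i2)→finished(i2,t4) ✗  (m3,t1,i1)→finished(i1,t1) ✗  (m3,t2,i1)→finished(i1,t2) ✗  (m3,t3,i2)→finished(i2,t3) ✗  (m3,t3,i4)→finished(i4,t3) ✓
Counterexample: (m1,t1,i1) — finished(i1,t1) does not hold.

False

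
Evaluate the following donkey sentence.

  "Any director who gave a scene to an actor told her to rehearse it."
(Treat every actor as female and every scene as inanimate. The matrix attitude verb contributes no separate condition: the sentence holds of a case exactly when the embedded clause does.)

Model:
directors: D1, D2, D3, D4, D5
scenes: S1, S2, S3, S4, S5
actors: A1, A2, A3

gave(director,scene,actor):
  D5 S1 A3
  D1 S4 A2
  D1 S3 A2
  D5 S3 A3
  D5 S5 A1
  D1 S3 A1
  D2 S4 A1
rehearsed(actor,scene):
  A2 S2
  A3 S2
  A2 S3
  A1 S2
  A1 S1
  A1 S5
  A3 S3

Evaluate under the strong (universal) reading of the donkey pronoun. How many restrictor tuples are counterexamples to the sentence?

4

"her" takes "an actor" as antecedent and "it" takes "a scene"; both are donkey pronouns co-varying with the restrictor.
Strong reading: for every (d,s,a) with gave(d,s,a), rehearsed(a,s).
Restrictor triples: (D1,S3,A1)→rehearsed(A1,S3) ✗  (D1,S3,A2)→rehearsed(A2,S3) ✓  (D1,S4,A2)→rehearsed(A2,S4) ✗  (D2,S4,A1)→rehearsed(A1,S4) ✗  (D5,S1,A3)→rehearsed(A3,S1) ✗  (D5,S3,A3)→rehearsed(A3,S3) ✓  (D5,S5,A1)→rehearsed(A1,S5) ✓
Counterexamples (restrictor triples failing the scope): 4.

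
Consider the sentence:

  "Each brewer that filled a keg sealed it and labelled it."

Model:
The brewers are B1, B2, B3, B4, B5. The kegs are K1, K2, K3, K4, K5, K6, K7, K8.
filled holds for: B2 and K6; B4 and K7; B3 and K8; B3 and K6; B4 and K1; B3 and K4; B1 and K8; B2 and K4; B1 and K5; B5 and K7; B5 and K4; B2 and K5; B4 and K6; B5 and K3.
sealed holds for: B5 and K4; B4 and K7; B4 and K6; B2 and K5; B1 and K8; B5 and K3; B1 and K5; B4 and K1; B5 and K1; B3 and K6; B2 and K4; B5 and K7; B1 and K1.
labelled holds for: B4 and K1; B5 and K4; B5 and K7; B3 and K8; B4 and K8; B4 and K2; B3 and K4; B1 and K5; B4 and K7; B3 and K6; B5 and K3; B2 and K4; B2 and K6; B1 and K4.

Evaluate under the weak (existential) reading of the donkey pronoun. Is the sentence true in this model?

True

"it" takes "a keg" as antecedent — a donkey pronoun bound across the clause boundary.
Weak reading: every brewer b with some filled-keg has at least one filled-keg k such that sealed(b,k) ∧ labelled(b,k).
Per brewer: B1:✓  B2:✓  B3:✓  B4:✓  B5:✓
Every brewer in the restrictor has a witness.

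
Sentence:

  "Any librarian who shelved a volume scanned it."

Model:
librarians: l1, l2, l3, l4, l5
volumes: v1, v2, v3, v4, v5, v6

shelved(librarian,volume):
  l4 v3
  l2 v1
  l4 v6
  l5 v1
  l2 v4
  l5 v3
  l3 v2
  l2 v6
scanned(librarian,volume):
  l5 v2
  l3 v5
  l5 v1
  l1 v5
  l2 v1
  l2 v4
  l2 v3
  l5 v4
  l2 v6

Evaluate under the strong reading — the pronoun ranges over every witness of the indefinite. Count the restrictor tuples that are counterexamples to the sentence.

"it" takes "a volume" as antecedent — a donkey pronoun bound across the clause boundary.
Strong reading: for every (l,v) with shelved(l,v), scanned(l,v).
Restrictor pairs: (l2,v1) ✓  (l2,v4) ✓  (l2,v6) ✓  (l3,v2) ✗  (l4,v3) ✗  (l4,v6) ✗  (l5,v1) ✓  (l5,v3) ✗
Counterexamples (restrictor pairs failing the scope): 4.

4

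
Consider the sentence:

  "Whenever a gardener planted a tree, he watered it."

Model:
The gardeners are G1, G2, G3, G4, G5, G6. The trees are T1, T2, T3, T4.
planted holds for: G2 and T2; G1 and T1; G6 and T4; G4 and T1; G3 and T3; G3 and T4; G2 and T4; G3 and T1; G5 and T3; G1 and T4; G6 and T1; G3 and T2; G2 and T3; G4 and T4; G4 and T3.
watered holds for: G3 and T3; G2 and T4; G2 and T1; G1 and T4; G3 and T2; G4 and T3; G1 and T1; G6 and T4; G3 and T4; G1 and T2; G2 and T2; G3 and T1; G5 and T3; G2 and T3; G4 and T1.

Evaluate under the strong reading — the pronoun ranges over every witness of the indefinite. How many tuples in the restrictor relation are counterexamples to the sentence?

2

"it" takes "a tree" as antecedent — a donkey pronoun bound across the clause boundary.
Strong reading: for every (g,t) with planted(g,t), watered(g,t).
Restrictor pairs: (G1,T1) ✓  (G1,T4) ✓  (G2,T2) ✓  (G2,T3) ✓  (G2,T4) ✓  (G3,T1) ✓  (G3,T2) ✓  (G3,T3) ✓  (G3,T4) ✓  (G4,T1) ✓  (G4,T3) ✓  (G4,T4) ✗  (G5,T3) ✓  (G6,T1) ✗  (G6,T4) ✓
Counterexamples (restrictor pairs failing the scope): 2.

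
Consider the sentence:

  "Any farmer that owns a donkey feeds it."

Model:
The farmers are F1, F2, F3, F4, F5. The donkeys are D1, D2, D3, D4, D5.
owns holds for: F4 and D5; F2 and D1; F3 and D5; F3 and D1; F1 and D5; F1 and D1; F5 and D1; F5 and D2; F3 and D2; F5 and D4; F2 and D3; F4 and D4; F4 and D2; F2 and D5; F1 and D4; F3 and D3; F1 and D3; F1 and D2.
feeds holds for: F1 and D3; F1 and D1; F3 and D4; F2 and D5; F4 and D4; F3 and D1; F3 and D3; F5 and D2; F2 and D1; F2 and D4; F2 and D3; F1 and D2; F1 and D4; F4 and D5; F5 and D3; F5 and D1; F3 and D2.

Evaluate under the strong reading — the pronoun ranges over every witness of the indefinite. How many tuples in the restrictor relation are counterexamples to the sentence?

4

"it" takes "a donkey" as antecedent — a donkey pronoun bound across the clause boundary.
Strong reading: for every (f,d) with owns(f,d), feeds(f,d).
Restrictor pairs: (F1,D1) ✓  (F1,D2) ✓  (F1,D3) ✓  (F1,D4) ✓  (F1,D5) ✗  (F2,D1) ✓  (F2,D3) ✓  (F2,D5) ✓  (F3,D1) ✓  (F3,D2) ✓  (F3,D3) ✓  (F3,D5) ✗  (F4,D2) ✗  (F4,D4) ✓  (F4,D5) ✓  (F5,D1) ✓  (F5,D2) ✓  (F5,D4) ✗
Counterexamples (restrictor pairs failing the scope): 4.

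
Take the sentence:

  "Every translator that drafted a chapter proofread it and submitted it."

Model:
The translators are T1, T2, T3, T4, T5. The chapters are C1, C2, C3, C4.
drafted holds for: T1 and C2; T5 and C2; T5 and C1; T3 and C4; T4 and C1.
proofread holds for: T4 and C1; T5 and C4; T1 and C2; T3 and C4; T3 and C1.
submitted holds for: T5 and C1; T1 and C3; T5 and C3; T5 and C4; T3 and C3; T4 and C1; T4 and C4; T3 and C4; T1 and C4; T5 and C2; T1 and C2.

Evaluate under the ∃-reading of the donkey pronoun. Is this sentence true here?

False

"it" takes "a chapter" as antecedent — a donkey pronoun bound across the clause boundary.
Weak reading: every translator t with some drafted-chapter has at least one drafted-chapter c such that proofread(t,c) ∧ submitted(t,c).
Per translator: T1:✓  T3:✓  T4:✓  T5:✗
T5 has no witness among its drafted-chapters.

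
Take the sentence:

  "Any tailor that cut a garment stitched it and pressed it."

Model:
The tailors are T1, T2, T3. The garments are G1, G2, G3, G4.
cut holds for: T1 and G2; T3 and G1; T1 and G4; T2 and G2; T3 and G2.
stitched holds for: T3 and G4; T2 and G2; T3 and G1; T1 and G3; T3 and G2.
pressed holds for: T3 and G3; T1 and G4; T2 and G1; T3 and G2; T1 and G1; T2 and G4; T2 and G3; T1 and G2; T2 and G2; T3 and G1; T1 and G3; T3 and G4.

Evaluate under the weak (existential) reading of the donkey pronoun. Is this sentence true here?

"it" takes "a garment" as antecedent — a donkey pronoun bound across the clause boundary.
Weak reading: every tailor t with some cut-garment has at least one cut-garment g such that stitched(t,g) ∧ pressed(t,g).
Per tailor: T1:✗  T2:✓  T3:✓
T1 has no witness among its cut-garments.

False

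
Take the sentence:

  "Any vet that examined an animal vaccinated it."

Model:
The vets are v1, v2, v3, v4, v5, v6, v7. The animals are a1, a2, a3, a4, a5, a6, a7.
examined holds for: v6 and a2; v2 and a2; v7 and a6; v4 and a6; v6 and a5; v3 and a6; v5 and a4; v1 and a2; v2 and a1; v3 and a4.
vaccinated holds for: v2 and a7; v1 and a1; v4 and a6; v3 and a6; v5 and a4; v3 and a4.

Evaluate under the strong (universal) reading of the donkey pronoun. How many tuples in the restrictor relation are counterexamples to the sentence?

"it" takes "an animal" as antecedent — a donkey pronoun bound across the clause boundary.
Strong reading: for every (v,a) with examined(v,a), vaccinated(v,a).
Restrictor pairs: (v1,a2) ✗  (v2,a1) ✗  (v2,a2) ✗  (v3,a4) ✓  (v3,a6) ✓  (v4,a6) ✓  (v5,a4) ✓  (v6,a2) ✗  (v6,a5) ✗  (v7,a6) ✗
Counterexamples (restrictor pairs failing the scope): 6.

6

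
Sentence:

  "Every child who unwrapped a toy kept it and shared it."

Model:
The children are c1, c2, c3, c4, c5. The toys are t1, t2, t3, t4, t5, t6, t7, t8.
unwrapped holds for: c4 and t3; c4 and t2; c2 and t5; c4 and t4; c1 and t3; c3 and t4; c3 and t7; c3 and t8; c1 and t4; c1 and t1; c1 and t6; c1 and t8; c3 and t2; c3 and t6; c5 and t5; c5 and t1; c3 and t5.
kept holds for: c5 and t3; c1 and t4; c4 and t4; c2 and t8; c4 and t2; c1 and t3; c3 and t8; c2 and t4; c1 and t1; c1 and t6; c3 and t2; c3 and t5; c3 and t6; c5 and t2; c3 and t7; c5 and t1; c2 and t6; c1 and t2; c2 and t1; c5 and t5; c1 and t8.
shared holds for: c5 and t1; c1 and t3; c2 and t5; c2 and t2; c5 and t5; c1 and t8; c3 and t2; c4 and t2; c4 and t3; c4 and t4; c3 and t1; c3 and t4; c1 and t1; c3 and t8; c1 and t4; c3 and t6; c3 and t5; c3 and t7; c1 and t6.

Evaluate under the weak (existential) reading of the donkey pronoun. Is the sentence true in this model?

False

"it" takes "a toy" as antecedent — a donkey pronoun bound across the clause boundary.
Weak reading: every child c with some unwrapped-toy has at least one unwrapped-toy t such that kept(c,t) ∧ shared(c,t).
Per child: c1:✓  c2:✗  c3:✓  c4:✓  c5:✓
c2 has no witness among its unwrapped-toys.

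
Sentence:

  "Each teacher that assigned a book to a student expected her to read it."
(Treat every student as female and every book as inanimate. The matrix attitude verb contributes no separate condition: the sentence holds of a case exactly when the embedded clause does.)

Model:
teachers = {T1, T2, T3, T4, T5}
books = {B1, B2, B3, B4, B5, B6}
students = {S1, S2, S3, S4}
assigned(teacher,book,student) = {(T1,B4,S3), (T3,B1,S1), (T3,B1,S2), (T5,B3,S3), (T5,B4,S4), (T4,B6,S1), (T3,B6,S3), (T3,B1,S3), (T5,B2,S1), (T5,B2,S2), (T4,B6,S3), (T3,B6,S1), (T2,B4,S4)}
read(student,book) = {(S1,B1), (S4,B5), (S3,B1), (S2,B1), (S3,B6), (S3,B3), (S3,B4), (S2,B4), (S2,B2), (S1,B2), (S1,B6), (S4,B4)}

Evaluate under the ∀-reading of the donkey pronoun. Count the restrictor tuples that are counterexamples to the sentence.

0

"her" takes "a student" as antecedent and "it" takes "a book"; both are donkey pronouns co-varying with the restrictor.
Strong reading: for every (t,b,s) with assigned(t,b,s), read(s,b).
Restrictor triples: (T1,B4,S3)→read(S3,B4) ✓  (T2,B4,S4)→read(S4,B4) ✓  (T3,B1,S1)→read(S1,B1) ✓  (T3,B1,S2)→read(S2,B1) ✓  (T3,B1,S3)→read(S3,B1) ✓  (T3,B6,S1)→read(S1,B6) ✓  (T3,B6,S3)→read(S3,B6) ✓  (T4,B6,S1)→read(S1,B6) ✓  (T4,B6,S3)→read(S3,B6) ✓  (T5,B2,S1)→read(S1,B2) ✓  (T5,B2,S2)→read(S2,B2) ✓  (T5,B3,S3)→read(S3,B3) ✓  (T5,B4,S4)→read(S4,B4) ✓
Counterexamples (restrictor triples failing the scope): 0.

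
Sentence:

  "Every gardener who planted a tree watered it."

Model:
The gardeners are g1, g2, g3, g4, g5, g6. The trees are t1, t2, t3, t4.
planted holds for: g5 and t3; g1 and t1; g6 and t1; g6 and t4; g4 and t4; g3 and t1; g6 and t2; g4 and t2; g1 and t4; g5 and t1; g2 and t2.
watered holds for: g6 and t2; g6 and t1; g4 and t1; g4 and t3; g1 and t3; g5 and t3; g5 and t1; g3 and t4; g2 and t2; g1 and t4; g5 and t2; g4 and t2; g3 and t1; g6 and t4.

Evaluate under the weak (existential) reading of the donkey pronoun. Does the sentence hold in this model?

True

"it" takes "a tree" as antecedent — a donkey pronoun bound across the clause boundary.
Weak reading: every gardener g with some planted-tree has at least one planted-tree t such that watered(g,t).
Per gardener: g1:✓  g2:✓  g3:✓  g4:✓  g5:✓  g6:✓
Every gardener in the restrictor has a witness.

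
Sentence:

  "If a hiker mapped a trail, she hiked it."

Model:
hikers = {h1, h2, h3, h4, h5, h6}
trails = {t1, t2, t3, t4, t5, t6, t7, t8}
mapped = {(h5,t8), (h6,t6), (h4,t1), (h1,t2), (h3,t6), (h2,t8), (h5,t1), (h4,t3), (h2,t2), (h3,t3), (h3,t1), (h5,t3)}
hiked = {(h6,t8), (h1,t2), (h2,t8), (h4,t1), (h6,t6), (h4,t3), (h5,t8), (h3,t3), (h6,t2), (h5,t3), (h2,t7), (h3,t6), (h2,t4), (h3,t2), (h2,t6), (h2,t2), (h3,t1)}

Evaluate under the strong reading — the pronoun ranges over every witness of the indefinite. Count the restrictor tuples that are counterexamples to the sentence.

1

"it" takes "a trail" as antecedent — a donkey pronoun bound across the clause boundary.
Strong reading: for every (h,t) with mapped(h,t), hiked(h,t).
Restrictor pairs: (h1,t2) ✓  (h2,t2) ✓  (h2,t8) ✓  (h3,t1) ✓  (h3,t3) ✓  (h3,t6) ✓  (h4,t1) ✓  (h4,t3) ✓  (h5,t1) ✗  (h5,t3) ✓  (h5,t8) ✓  (h6,t6) ✓
Counterexamples (restrictor pairs failing the scope): 1.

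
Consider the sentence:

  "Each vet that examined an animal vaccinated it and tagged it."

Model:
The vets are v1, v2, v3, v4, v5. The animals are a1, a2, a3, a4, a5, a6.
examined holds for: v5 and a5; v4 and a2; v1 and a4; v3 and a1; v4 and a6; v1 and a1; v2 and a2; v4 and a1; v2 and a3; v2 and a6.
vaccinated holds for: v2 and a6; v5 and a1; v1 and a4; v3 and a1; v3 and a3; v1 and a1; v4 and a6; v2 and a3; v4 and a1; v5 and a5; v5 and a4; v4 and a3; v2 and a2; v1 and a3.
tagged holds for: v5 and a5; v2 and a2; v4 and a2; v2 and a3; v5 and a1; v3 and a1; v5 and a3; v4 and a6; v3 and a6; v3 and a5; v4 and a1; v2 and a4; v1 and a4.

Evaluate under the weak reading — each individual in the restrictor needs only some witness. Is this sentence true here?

"it" takes "an animal" as antecedent — a donkey pronoun bound across the clause boundary.
Weak reading: every vet v with some examined-animal has at least one examined-animal a such that vaccinated(v,a) ∧ tagged(v,a).
Per vet: v1:✓  v2:✓  v3:✓  v4:✓  v5:✓
Every vet in the restrictor has a witness.

True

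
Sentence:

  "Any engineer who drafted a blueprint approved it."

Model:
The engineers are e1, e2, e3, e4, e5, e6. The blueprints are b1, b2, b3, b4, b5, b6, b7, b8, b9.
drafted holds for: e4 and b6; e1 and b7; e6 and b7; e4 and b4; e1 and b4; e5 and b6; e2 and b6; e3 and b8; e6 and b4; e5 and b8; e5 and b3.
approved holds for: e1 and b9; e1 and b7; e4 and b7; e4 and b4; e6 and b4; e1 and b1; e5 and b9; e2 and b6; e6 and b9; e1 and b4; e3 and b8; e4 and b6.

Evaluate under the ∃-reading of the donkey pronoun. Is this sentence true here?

"it" takes "a blueprint" as antecedent — a donkey pronoun bound across the clause boundary.
Weak reading: every engineer e with some drafted-blueprint has at least one drafted-blueprint b such that approved(e,b).
Per engineer: e1:✓  e2:✓  e3:✓  e4:✓  e5:✗  e6:✓
e5 has no witness among its drafted-blueprints.

False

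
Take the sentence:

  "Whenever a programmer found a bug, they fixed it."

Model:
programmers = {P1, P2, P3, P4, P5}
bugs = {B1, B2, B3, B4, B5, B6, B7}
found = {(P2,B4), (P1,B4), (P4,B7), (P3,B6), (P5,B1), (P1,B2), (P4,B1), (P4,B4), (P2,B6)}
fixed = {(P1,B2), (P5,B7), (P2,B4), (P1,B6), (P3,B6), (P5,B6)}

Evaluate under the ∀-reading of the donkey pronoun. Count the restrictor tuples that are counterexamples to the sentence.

"it" takes "a bug" as antecedent — a donkey pronoun bound across the clause boundary.
Strong reading: for every (p,b) with found(p,b), fixed(p,b).
Restrictor pairs: (P1,B2) ✓  (P1,B4) ✗  (P2,B4) ✓  (P2,B6) ✗  (P3,B6) ✓  (P4,B1) ✗  (P4,B4) ✗  (P4,B7) ✗  (P5,B1) ✗
Counterexamples (restrictor pairs failing the scope): 6.

6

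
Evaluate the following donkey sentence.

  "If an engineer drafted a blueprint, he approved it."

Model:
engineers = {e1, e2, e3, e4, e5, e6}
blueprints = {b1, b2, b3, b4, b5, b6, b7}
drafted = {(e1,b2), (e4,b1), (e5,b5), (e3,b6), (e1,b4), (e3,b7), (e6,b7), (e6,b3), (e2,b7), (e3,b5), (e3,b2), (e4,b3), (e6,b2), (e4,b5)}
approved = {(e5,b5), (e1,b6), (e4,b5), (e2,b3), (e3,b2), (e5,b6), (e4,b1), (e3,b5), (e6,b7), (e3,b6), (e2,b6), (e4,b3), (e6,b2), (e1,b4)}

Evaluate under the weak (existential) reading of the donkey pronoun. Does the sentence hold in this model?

False

"it" takes "a blueprint" as antecedent — a donkey pronoun bound across the clause boundary.
Weak reading: every engineer e with some drafted-blueprint has at least one drafted-blueprint b such that approved(e,b).
Per engineer: e1:✓  e2:✗  e3:✓  e4:✓  e5:✓  e6:✓
e2 has no witness among its drafted-blueprints.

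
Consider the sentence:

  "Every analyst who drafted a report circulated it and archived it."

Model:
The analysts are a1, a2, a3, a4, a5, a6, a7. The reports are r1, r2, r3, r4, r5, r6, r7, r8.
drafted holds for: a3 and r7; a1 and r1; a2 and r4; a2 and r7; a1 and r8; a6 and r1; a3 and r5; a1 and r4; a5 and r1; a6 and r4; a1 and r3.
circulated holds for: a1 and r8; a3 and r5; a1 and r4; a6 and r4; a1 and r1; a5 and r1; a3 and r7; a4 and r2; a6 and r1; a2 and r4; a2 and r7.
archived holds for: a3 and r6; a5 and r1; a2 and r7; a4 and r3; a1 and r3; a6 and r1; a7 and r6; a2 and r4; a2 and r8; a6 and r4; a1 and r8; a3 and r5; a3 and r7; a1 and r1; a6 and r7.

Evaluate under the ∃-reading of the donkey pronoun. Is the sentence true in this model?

"it" takes "a report" as antecedent — a donkey pronoun bound across the clause boundary.
Weak reading: every analyst a with some drafted-report has at least one drafted-report r such that circulated(a,r) ∧ archived(a,r).
Per analyst: a1:✓  a2:✓  a3:✓  a5:✓  a6:✓
Every analyst in the restrictor has a witness.

True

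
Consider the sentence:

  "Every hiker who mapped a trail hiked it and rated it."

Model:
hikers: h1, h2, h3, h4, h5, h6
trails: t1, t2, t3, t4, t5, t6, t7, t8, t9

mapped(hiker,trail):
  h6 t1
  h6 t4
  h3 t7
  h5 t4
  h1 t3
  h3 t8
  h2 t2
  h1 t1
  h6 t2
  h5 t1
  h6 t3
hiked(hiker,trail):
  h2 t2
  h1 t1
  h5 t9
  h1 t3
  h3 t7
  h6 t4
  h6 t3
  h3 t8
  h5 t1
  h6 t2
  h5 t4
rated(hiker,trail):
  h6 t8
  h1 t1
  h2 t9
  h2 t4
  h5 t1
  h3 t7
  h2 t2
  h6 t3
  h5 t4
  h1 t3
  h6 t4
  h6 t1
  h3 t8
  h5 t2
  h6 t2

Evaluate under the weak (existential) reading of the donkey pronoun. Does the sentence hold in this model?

True

"it" takes "a trail" as antecedent — a donkey pronoun bound across the clause boundary.
Weak reading: every hiker h with some mapped-trail has at least one mapped-trail t such that hiked(h,t) ∧ rated(h,t).
Per hiker: h1:✓  h2:✓  h3:✓  h5:✓  h6:✓
Every hiker in the restrictor has a witness.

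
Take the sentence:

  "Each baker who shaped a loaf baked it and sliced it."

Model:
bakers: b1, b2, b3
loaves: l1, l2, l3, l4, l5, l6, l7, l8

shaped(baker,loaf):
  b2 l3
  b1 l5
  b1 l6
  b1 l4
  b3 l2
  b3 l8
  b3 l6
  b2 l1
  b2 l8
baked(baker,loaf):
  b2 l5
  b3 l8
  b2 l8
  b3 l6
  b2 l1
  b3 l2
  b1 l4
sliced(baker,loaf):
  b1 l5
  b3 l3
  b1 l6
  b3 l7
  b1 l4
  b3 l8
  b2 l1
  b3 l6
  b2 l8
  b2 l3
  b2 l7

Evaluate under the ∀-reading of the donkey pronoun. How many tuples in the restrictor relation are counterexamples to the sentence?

4

"it" takes "a loaf" as antecedent — a donkey pronoun bound across the clause boundary.
Strong reading: for every (b,l) with shaped(b,l), baked(b,l) ∧ sliced(b,l).
Restrictor pairs: (b1,l4) ✓  (b1,l5) ✗  (b1,l6) ✗  (b2,l1) ✓  (b2,l3) ✗  (b2,l8) ✓  (b3,l2) ✗  (b3,l6) ✓  (b3,l8) ✓
Counterexamples (restrictor pairs failing the scope): 4.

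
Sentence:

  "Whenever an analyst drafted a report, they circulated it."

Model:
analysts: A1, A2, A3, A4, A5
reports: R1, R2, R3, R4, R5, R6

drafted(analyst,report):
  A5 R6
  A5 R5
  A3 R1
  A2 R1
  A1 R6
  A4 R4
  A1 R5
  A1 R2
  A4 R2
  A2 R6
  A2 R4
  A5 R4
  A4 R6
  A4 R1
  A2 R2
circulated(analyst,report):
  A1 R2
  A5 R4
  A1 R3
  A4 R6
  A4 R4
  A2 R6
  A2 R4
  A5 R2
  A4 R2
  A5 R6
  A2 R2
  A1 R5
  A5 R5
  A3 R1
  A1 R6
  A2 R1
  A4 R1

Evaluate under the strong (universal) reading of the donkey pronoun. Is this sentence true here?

True

"it" takes "a report" as antecedent — a donkey pronoun bound across the clause boundary.
Strong reading: for every (a,r) with drafted(a,r), circulated(a,r).
Restrictor pairs: (A1,R2) ✓  (A1,R5) ✓  (A1,R6) ✓  (A2,R1) ✓  (A2,R2) ✓  (A2,R4) ✓  (A2,R6) ✓  (A3,R1) ✓  (A4,R1) ✓  (A4,R2) ✓  (A4,R4) ✓  (A4,R6) ✓  (A5,R4) ✓  (A5,R5) ✓  (A5,R6) ✓
Every restrictor pair satisfies the scope.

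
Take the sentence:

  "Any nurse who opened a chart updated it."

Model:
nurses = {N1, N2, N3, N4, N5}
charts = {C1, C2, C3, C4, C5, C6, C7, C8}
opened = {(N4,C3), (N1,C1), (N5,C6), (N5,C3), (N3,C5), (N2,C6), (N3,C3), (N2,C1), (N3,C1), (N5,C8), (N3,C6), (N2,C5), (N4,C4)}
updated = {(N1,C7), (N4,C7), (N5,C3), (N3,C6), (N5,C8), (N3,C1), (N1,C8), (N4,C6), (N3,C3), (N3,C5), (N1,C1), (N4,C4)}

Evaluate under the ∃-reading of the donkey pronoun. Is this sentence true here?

"it" takes "a chart" as antecedent — a donkey pronoun bound across the clause boundary.
Weak reading: every nurse n with some opened-chart has at least one opened-chart c such that updated(n,c).
Per nurse: N1:✓  N2:✗  N3:✓  N4:✓  N5:✓
N2 has no witness among its opened-charts.

False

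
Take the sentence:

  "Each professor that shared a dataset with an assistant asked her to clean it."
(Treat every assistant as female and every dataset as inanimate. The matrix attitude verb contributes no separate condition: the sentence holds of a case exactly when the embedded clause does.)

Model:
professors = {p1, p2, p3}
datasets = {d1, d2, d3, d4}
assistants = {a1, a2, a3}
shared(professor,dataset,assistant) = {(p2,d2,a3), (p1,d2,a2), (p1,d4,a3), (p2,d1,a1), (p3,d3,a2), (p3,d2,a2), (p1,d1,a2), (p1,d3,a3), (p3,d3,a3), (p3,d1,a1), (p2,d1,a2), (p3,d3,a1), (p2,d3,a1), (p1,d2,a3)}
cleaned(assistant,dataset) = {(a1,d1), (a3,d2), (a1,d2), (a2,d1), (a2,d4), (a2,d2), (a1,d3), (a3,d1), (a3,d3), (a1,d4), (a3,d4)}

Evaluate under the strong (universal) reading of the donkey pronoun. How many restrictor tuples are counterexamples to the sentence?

"her" takes "an assistant" as antecedent and "it" takes "a dataset"; both are donkey pronouns co-varying with the restrictor.
Strong reading: for every (p,d,a) with shared(p,d,a), cleaned(a,d).
Restrictor triples: (p1,d1,a2)→cleaned(a2,d1) ✓  (p1,d2,a2)→cleaned(a2,d2) ✓  (p1,d2,a3)→cleaned(a3,d2) ✓  (p1,d3,a3)→cleaned(a3,d3) ✓  (p1,d4,a3)→cleaned(a3,d4) ✓  (p2,d1,a1)→cleaned(a1,d1) ✓  (p2,d1,a2)→cleaned(a2,d1) ✓  (p2,d2,a3)→cleaned(a3,d2) ✓  (p2,d3,a1)→cleaned(a1,d3) ✓  (p3,d1,a1)→cleaned(a1,d1) ✓  (p3,d2,a2)→cleaned(a2,d2) ✓  (p3,d3,a1)→cleaned(a1,d3) ✓  (p3,d3,a2)→cleaned(a2,d3) ✗  (p3,d3,a3)→cleaned(a3,d3) ✓
Counterexamples (restrictor triples failing the scope): 1.

1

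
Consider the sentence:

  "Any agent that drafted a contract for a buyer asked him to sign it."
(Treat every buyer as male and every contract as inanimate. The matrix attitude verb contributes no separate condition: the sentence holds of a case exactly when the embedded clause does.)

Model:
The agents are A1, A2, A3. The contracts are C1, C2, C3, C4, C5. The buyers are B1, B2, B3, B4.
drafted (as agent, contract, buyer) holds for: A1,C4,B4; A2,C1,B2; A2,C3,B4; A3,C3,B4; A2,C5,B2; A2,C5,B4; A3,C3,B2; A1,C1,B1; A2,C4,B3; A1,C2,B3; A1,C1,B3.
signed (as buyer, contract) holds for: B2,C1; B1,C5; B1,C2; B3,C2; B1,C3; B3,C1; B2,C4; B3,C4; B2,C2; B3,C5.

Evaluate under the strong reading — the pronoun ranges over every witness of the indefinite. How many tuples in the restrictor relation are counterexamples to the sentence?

"him" takes "a buyer" as antecedent and "it" takes "a contract"; both are donkey pronouns co-varying with the restrictor.
Strong reading: for every (a,c,b) with drafted(a,c,b), signed(b,c).
Restrictor triples: (A1,C1,B1)→signed(B1,C1) ✗  (A1,C1,B3)→signed(B3,C1) ✓  (A1,C2,B3)→signed(B3,C2) ✓  (A1,C4,B4)→signed(B4,C4) ✗  (A2,C1,B2)→signed(B2,C1) ✓  (A2,C3,B4)→signed(B4,C3) ✗  (A2,C4,B3)→signed(B3,C4) ✓  (A2,C5,B2)→signed(B2,C5) ✗  (A2,C5,B4)→signed(B4,C5) ✗  (A3,C3,B2)→signed(B2,C3) ✗  (A3,C3,B4)→signed(B4,C3) ✗
Counterexamples (restrictor triples failing the scope): 7.

7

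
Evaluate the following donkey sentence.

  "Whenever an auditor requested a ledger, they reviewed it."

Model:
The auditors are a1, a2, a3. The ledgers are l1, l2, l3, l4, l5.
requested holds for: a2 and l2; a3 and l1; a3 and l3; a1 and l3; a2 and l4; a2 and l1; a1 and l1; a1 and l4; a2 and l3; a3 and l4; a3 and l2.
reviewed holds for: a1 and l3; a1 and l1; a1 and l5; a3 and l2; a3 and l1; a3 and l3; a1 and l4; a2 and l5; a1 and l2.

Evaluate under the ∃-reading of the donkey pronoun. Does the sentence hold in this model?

False

"it" takes "a ledger" as antecedent — a donkey pronoun bound across the clause boundary.
Weak reading: every auditor a with some requested-ledger has at least one requested-ledger l such that reviewed(a,l).
Per auditor: a1:✓  a2:✗  a3:✓
a2 has no witness among its requested-ledgers.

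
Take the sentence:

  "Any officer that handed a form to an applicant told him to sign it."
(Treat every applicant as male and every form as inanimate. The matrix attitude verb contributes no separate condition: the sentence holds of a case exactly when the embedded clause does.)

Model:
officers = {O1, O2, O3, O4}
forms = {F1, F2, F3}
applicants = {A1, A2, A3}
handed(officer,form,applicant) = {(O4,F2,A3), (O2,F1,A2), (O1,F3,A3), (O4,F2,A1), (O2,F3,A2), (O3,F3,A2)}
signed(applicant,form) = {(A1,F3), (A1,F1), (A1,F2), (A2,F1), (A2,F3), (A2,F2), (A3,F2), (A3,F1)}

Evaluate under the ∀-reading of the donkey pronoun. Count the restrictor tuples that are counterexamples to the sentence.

1

"him" takes "an applicant" as antecedent and "it" takes "a form"; both are donkey pronouns co-varying with the restrictor.
Strong reading: for every (o,f,a) with handed(o,f,a), signed(a,f).
Restrictor triples: (O1,F3,A3)→signed(A3,F3) ✗  (O2,F1,A2)→signed(A2,F1) ✓  (O2,F3,A2)→signed(A2,F3) ✓  (O3,F3,A2)→signed(A2,F3) ✓  (O4,F2,A1)→signed(A1,F2) ✓  (O4,F2,A3)→signed(A3,F2) ✓
Counterexamples (restrictor triples failing the scope): 1.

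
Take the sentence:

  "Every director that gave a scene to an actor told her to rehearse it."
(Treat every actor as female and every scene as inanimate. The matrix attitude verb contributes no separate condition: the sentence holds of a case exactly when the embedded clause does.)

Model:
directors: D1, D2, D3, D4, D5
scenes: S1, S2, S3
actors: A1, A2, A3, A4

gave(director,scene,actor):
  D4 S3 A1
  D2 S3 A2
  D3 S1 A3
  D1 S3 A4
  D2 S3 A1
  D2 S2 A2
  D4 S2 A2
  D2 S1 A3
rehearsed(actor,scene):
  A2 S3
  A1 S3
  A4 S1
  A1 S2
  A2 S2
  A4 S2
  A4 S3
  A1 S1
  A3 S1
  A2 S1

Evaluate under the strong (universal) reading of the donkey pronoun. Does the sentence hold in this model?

"her" takes "an actor" as antecedent and "it" takes "a scene"; both are donkey pronouns co-varying with the restrictor.
Strong reading: for every (d,s,a) with gave(d,s,a), rehearsed(a,s).
Restrictor triples: (D1,S3,A4)→rehearsed(A4,S3) ✓  (D2,S1,A3)→rehearsed(A3,S1) ✓  (D2,S2,A2)→rehearsed(A2,S2) ✓  (D2,S3,A1)→rehearsed(A1,S3) ✓  (D2,S3,A2)→rehearsed(A2,S3) ✓  (D3,S1,A3)→rehearsed(A3,S1) ✓  (D4,S2,A2)→rehearsed(A2,S2) ✓  (D4,S3,A1)→rehearsed(A1,S3) ✓
Every restrictor triple satisfies the scope.

True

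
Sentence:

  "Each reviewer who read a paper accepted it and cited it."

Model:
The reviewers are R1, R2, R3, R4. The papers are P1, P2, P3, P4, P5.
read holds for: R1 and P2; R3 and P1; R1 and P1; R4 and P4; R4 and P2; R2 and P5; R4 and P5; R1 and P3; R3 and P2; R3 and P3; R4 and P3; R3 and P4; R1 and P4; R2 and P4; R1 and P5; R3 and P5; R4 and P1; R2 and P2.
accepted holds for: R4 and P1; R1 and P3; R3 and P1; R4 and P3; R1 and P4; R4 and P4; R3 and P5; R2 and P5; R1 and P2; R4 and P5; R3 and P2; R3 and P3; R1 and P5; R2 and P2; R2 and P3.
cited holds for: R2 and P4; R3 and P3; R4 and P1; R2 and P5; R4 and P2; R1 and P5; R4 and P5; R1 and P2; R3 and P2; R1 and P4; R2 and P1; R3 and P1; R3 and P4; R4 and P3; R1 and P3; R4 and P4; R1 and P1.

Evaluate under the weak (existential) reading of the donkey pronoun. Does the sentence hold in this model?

True

"it" takes "a paper" as antecedent — a donkey pronoun bound across the clause boundary.
Weak reading: every reviewer r with some read-paper has at least one read-paper p such that accepted(r,p) ∧ cited(r,p).
Per reviewer: R1:✓  R2:✓  R3:✓  R4:✓
Every reviewer in the restrictor has a witness.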